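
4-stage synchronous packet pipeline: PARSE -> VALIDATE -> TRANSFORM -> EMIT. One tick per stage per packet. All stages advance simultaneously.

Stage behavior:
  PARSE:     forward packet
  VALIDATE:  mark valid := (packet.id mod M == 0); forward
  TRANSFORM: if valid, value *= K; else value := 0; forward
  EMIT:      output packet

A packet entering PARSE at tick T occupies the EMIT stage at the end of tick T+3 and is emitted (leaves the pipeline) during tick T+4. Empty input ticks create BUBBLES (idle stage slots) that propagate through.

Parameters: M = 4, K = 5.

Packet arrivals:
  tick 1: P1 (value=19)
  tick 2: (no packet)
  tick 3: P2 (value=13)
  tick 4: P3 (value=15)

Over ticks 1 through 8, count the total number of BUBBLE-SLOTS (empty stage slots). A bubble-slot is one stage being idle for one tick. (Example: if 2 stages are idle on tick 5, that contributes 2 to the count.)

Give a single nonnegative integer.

Answer: 20

Derivation:
Tick 1: [PARSE:P1(v=19,ok=F), VALIDATE:-, TRANSFORM:-, EMIT:-] out:-; bubbles=3
Tick 2: [PARSE:-, VALIDATE:P1(v=19,ok=F), TRANSFORM:-, EMIT:-] out:-; bubbles=3
Tick 3: [PARSE:P2(v=13,ok=F), VALIDATE:-, TRANSFORM:P1(v=0,ok=F), EMIT:-] out:-; bubbles=2
Tick 4: [PARSE:P3(v=15,ok=F), VALIDATE:P2(v=13,ok=F), TRANSFORM:-, EMIT:P1(v=0,ok=F)] out:-; bubbles=1
Tick 5: [PARSE:-, VALIDATE:P3(v=15,ok=F), TRANSFORM:P2(v=0,ok=F), EMIT:-] out:P1(v=0); bubbles=2
Tick 6: [PARSE:-, VALIDATE:-, TRANSFORM:P3(v=0,ok=F), EMIT:P2(v=0,ok=F)] out:-; bubbles=2
Tick 7: [PARSE:-, VALIDATE:-, TRANSFORM:-, EMIT:P3(v=0,ok=F)] out:P2(v=0); bubbles=3
Tick 8: [PARSE:-, VALIDATE:-, TRANSFORM:-, EMIT:-] out:P3(v=0); bubbles=4
Total bubble-slots: 20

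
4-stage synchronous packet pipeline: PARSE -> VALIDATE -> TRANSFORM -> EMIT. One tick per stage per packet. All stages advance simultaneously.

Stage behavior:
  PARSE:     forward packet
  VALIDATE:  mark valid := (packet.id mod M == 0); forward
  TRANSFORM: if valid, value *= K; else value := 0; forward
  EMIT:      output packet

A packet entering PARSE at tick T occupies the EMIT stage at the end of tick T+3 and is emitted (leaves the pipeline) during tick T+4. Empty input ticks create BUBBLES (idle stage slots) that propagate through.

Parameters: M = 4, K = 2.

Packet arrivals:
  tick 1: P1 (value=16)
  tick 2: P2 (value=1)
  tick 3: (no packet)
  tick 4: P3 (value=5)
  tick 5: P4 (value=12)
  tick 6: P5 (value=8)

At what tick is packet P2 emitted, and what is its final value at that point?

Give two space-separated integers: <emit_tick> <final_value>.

Answer: 6 0

Derivation:
Tick 1: [PARSE:P1(v=16,ok=F), VALIDATE:-, TRANSFORM:-, EMIT:-] out:-; in:P1
Tick 2: [PARSE:P2(v=1,ok=F), VALIDATE:P1(v=16,ok=F), TRANSFORM:-, EMIT:-] out:-; in:P2
Tick 3: [PARSE:-, VALIDATE:P2(v=1,ok=F), TRANSFORM:P1(v=0,ok=F), EMIT:-] out:-; in:-
Tick 4: [PARSE:P3(v=5,ok=F), VALIDATE:-, TRANSFORM:P2(v=0,ok=F), EMIT:P1(v=0,ok=F)] out:-; in:P3
Tick 5: [PARSE:P4(v=12,ok=F), VALIDATE:P3(v=5,ok=F), TRANSFORM:-, EMIT:P2(v=0,ok=F)] out:P1(v=0); in:P4
Tick 6: [PARSE:P5(v=8,ok=F), VALIDATE:P4(v=12,ok=T), TRANSFORM:P3(v=0,ok=F), EMIT:-] out:P2(v=0); in:P5
Tick 7: [PARSE:-, VALIDATE:P5(v=8,ok=F), TRANSFORM:P4(v=24,ok=T), EMIT:P3(v=0,ok=F)] out:-; in:-
Tick 8: [PARSE:-, VALIDATE:-, TRANSFORM:P5(v=0,ok=F), EMIT:P4(v=24,ok=T)] out:P3(v=0); in:-
Tick 9: [PARSE:-, VALIDATE:-, TRANSFORM:-, EMIT:P5(v=0,ok=F)] out:P4(v=24); in:-
Tick 10: [PARSE:-, VALIDATE:-, TRANSFORM:-, EMIT:-] out:P5(v=0); in:-
P2: arrives tick 2, valid=False (id=2, id%4=2), emit tick 6, final value 0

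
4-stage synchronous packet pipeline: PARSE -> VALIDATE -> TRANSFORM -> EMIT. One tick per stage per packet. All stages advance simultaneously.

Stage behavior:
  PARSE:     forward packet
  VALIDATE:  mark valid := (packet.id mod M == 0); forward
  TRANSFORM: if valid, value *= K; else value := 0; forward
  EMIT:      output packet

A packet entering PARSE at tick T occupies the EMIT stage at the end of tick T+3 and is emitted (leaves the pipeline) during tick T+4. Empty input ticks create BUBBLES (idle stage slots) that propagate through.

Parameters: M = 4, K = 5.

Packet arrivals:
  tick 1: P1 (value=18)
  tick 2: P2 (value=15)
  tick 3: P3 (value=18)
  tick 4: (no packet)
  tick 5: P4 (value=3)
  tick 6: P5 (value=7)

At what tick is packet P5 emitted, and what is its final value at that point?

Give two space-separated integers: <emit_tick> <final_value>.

Answer: 10 0

Derivation:
Tick 1: [PARSE:P1(v=18,ok=F), VALIDATE:-, TRANSFORM:-, EMIT:-] out:-; in:P1
Tick 2: [PARSE:P2(v=15,ok=F), VALIDATE:P1(v=18,ok=F), TRANSFORM:-, EMIT:-] out:-; in:P2
Tick 3: [PARSE:P3(v=18,ok=F), VALIDATE:P2(v=15,ok=F), TRANSFORM:P1(v=0,ok=F), EMIT:-] out:-; in:P3
Tick 4: [PARSE:-, VALIDATE:P3(v=18,ok=F), TRANSFORM:P2(v=0,ok=F), EMIT:P1(v=0,ok=F)] out:-; in:-
Tick 5: [PARSE:P4(v=3,ok=F), VALIDATE:-, TRANSFORM:P3(v=0,ok=F), EMIT:P2(v=0,ok=F)] out:P1(v=0); in:P4
Tick 6: [PARSE:P5(v=7,ok=F), VALIDATE:P4(v=3,ok=T), TRANSFORM:-, EMIT:P3(v=0,ok=F)] out:P2(v=0); in:P5
Tick 7: [PARSE:-, VALIDATE:P5(v=7,ok=F), TRANSFORM:P4(v=15,ok=T), EMIT:-] out:P3(v=0); in:-
Tick 8: [PARSE:-, VALIDATE:-, TRANSFORM:P5(v=0,ok=F), EMIT:P4(v=15,ok=T)] out:-; in:-
Tick 9: [PARSE:-, VALIDATE:-, TRANSFORM:-, EMIT:P5(v=0,ok=F)] out:P4(v=15); in:-
Tick 10: [PARSE:-, VALIDATE:-, TRANSFORM:-, EMIT:-] out:P5(v=0); in:-
P5: arrives tick 6, valid=False (id=5, id%4=1), emit tick 10, final value 0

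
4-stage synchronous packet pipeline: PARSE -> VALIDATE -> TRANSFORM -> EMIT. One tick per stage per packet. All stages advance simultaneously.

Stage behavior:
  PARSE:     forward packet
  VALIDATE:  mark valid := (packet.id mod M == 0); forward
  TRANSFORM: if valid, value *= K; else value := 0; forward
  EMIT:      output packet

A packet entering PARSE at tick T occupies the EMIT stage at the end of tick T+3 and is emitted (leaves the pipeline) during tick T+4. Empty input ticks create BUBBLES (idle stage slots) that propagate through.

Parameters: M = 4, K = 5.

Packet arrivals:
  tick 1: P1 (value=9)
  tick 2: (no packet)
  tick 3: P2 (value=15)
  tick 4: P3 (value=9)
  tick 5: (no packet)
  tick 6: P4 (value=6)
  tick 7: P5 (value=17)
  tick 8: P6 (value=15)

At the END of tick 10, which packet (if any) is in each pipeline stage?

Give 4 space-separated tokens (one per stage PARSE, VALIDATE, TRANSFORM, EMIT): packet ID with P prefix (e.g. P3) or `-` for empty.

Tick 1: [PARSE:P1(v=9,ok=F), VALIDATE:-, TRANSFORM:-, EMIT:-] out:-; in:P1
Tick 2: [PARSE:-, VALIDATE:P1(v=9,ok=F), TRANSFORM:-, EMIT:-] out:-; in:-
Tick 3: [PARSE:P2(v=15,ok=F), VALIDATE:-, TRANSFORM:P1(v=0,ok=F), EMIT:-] out:-; in:P2
Tick 4: [PARSE:P3(v=9,ok=F), VALIDATE:P2(v=15,ok=F), TRANSFORM:-, EMIT:P1(v=0,ok=F)] out:-; in:P3
Tick 5: [PARSE:-, VALIDATE:P3(v=9,ok=F), TRANSFORM:P2(v=0,ok=F), EMIT:-] out:P1(v=0); in:-
Tick 6: [PARSE:P4(v=6,ok=F), VALIDATE:-, TRANSFORM:P3(v=0,ok=F), EMIT:P2(v=0,ok=F)] out:-; in:P4
Tick 7: [PARSE:P5(v=17,ok=F), VALIDATE:P4(v=6,ok=T), TRANSFORM:-, EMIT:P3(v=0,ok=F)] out:P2(v=0); in:P5
Tick 8: [PARSE:P6(v=15,ok=F), VALIDATE:P5(v=17,ok=F), TRANSFORM:P4(v=30,ok=T), EMIT:-] out:P3(v=0); in:P6
Tick 9: [PARSE:-, VALIDATE:P6(v=15,ok=F), TRANSFORM:P5(v=0,ok=F), EMIT:P4(v=30,ok=T)] out:-; in:-
Tick 10: [PARSE:-, VALIDATE:-, TRANSFORM:P6(v=0,ok=F), EMIT:P5(v=0,ok=F)] out:P4(v=30); in:-
At end of tick 10: ['-', '-', 'P6', 'P5']

Answer: - - P6 P5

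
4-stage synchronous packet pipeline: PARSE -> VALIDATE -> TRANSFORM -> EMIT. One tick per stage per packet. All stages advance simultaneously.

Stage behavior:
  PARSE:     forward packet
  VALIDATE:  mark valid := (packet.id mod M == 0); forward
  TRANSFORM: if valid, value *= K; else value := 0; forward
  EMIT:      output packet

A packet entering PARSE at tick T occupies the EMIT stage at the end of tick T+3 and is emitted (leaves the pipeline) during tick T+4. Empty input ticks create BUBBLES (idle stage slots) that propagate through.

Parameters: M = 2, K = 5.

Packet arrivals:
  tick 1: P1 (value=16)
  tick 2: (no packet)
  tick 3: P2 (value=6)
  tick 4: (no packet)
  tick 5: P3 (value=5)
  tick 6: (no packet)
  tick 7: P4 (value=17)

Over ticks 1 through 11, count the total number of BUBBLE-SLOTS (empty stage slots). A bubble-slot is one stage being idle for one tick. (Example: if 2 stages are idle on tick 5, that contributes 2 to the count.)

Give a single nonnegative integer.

Tick 1: [PARSE:P1(v=16,ok=F), VALIDATE:-, TRANSFORM:-, EMIT:-] out:-; bubbles=3
Tick 2: [PARSE:-, VALIDATE:P1(v=16,ok=F), TRANSFORM:-, EMIT:-] out:-; bubbles=3
Tick 3: [PARSE:P2(v=6,ok=F), VALIDATE:-, TRANSFORM:P1(v=0,ok=F), EMIT:-] out:-; bubbles=2
Tick 4: [PARSE:-, VALIDATE:P2(v=6,ok=T), TRANSFORM:-, EMIT:P1(v=0,ok=F)] out:-; bubbles=2
Tick 5: [PARSE:P3(v=5,ok=F), VALIDATE:-, TRANSFORM:P2(v=30,ok=T), EMIT:-] out:P1(v=0); bubbles=2
Tick 6: [PARSE:-, VALIDATE:P3(v=5,ok=F), TRANSFORM:-, EMIT:P2(v=30,ok=T)] out:-; bubbles=2
Tick 7: [PARSE:P4(v=17,ok=F), VALIDATE:-, TRANSFORM:P3(v=0,ok=F), EMIT:-] out:P2(v=30); bubbles=2
Tick 8: [PARSE:-, VALIDATE:P4(v=17,ok=T), TRANSFORM:-, EMIT:P3(v=0,ok=F)] out:-; bubbles=2
Tick 9: [PARSE:-, VALIDATE:-, TRANSFORM:P4(v=85,ok=T), EMIT:-] out:P3(v=0); bubbles=3
Tick 10: [PARSE:-, VALIDATE:-, TRANSFORM:-, EMIT:P4(v=85,ok=T)] out:-; bubbles=3
Tick 11: [PARSE:-, VALIDATE:-, TRANSFORM:-, EMIT:-] out:P4(v=85); bubbles=4
Total bubble-slots: 28

Answer: 28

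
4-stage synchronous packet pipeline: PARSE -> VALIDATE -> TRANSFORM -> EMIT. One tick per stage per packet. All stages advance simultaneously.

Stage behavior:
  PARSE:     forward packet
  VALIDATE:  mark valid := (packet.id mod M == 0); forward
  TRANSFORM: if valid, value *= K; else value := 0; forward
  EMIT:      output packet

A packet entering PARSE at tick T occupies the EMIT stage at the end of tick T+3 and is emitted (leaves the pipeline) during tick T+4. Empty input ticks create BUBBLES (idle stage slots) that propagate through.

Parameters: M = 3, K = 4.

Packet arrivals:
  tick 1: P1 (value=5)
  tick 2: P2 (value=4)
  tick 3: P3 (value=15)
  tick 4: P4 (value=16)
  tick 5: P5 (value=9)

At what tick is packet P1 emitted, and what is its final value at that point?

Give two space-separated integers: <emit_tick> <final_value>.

Tick 1: [PARSE:P1(v=5,ok=F), VALIDATE:-, TRANSFORM:-, EMIT:-] out:-; in:P1
Tick 2: [PARSE:P2(v=4,ok=F), VALIDATE:P1(v=5,ok=F), TRANSFORM:-, EMIT:-] out:-; in:P2
Tick 3: [PARSE:P3(v=15,ok=F), VALIDATE:P2(v=4,ok=F), TRANSFORM:P1(v=0,ok=F), EMIT:-] out:-; in:P3
Tick 4: [PARSE:P4(v=16,ok=F), VALIDATE:P3(v=15,ok=T), TRANSFORM:P2(v=0,ok=F), EMIT:P1(v=0,ok=F)] out:-; in:P4
Tick 5: [PARSE:P5(v=9,ok=F), VALIDATE:P4(v=16,ok=F), TRANSFORM:P3(v=60,ok=T), EMIT:P2(v=0,ok=F)] out:P1(v=0); in:P5
Tick 6: [PARSE:-, VALIDATE:P5(v=9,ok=F), TRANSFORM:P4(v=0,ok=F), EMIT:P3(v=60,ok=T)] out:P2(v=0); in:-
Tick 7: [PARSE:-, VALIDATE:-, TRANSFORM:P5(v=0,ok=F), EMIT:P4(v=0,ok=F)] out:P3(v=60); in:-
Tick 8: [PARSE:-, VALIDATE:-, TRANSFORM:-, EMIT:P5(v=0,ok=F)] out:P4(v=0); in:-
Tick 9: [PARSE:-, VALIDATE:-, TRANSFORM:-, EMIT:-] out:P5(v=0); in:-
P1: arrives tick 1, valid=False (id=1, id%3=1), emit tick 5, final value 0

Answer: 5 0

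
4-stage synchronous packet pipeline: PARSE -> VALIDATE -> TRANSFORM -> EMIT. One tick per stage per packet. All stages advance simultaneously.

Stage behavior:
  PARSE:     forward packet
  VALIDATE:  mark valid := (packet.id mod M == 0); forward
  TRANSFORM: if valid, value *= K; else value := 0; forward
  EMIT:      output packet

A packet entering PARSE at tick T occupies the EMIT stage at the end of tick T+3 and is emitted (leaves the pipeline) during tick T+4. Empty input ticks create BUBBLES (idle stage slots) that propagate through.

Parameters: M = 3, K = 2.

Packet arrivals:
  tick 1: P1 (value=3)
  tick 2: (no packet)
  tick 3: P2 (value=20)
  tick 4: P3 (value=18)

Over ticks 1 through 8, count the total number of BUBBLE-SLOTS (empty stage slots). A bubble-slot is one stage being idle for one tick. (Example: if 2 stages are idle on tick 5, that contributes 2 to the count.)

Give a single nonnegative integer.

Tick 1: [PARSE:P1(v=3,ok=F), VALIDATE:-, TRANSFORM:-, EMIT:-] out:-; bubbles=3
Tick 2: [PARSE:-, VALIDATE:P1(v=3,ok=F), TRANSFORM:-, EMIT:-] out:-; bubbles=3
Tick 3: [PARSE:P2(v=20,ok=F), VALIDATE:-, TRANSFORM:P1(v=0,ok=F), EMIT:-] out:-; bubbles=2
Tick 4: [PARSE:P3(v=18,ok=F), VALIDATE:P2(v=20,ok=F), TRANSFORM:-, EMIT:P1(v=0,ok=F)] out:-; bubbles=1
Tick 5: [PARSE:-, VALIDATE:P3(v=18,ok=T), TRANSFORM:P2(v=0,ok=F), EMIT:-] out:P1(v=0); bubbles=2
Tick 6: [PARSE:-, VALIDATE:-, TRANSFORM:P3(v=36,ok=T), EMIT:P2(v=0,ok=F)] out:-; bubbles=2
Tick 7: [PARSE:-, VALIDATE:-, TRANSFORM:-, EMIT:P3(v=36,ok=T)] out:P2(v=0); bubbles=3
Tick 8: [PARSE:-, VALIDATE:-, TRANSFORM:-, EMIT:-] out:P3(v=36); bubbles=4
Total bubble-slots: 20

Answer: 20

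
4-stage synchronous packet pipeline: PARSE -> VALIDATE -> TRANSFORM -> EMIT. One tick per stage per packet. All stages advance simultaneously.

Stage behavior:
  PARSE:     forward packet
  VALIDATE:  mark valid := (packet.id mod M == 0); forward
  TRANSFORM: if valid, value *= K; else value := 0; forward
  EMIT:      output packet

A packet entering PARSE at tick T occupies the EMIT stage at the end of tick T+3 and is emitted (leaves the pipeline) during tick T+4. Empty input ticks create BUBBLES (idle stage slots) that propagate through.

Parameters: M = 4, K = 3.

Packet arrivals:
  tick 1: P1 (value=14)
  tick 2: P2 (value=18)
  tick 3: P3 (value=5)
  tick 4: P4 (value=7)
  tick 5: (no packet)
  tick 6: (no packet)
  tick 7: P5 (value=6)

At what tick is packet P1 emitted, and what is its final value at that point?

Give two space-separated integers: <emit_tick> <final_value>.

Tick 1: [PARSE:P1(v=14,ok=F), VALIDATE:-, TRANSFORM:-, EMIT:-] out:-; in:P1
Tick 2: [PARSE:P2(v=18,ok=F), VALIDATE:P1(v=14,ok=F), TRANSFORM:-, EMIT:-] out:-; in:P2
Tick 3: [PARSE:P3(v=5,ok=F), VALIDATE:P2(v=18,ok=F), TRANSFORM:P1(v=0,ok=F), EMIT:-] out:-; in:P3
Tick 4: [PARSE:P4(v=7,ok=F), VALIDATE:P3(v=5,ok=F), TRANSFORM:P2(v=0,ok=F), EMIT:P1(v=0,ok=F)] out:-; in:P4
Tick 5: [PARSE:-, VALIDATE:P4(v=7,ok=T), TRANSFORM:P3(v=0,ok=F), EMIT:P2(v=0,ok=F)] out:P1(v=0); in:-
Tick 6: [PARSE:-, VALIDATE:-, TRANSFORM:P4(v=21,ok=T), EMIT:P3(v=0,ok=F)] out:P2(v=0); in:-
Tick 7: [PARSE:P5(v=6,ok=F), VALIDATE:-, TRANSFORM:-, EMIT:P4(v=21,ok=T)] out:P3(v=0); in:P5
Tick 8: [PARSE:-, VALIDATE:P5(v=6,ok=F), TRANSFORM:-, EMIT:-] out:P4(v=21); in:-
Tick 9: [PARSE:-, VALIDATE:-, TRANSFORM:P5(v=0,ok=F), EMIT:-] out:-; in:-
Tick 10: [PARSE:-, VALIDATE:-, TRANSFORM:-, EMIT:P5(v=0,ok=F)] out:-; in:-
Tick 11: [PARSE:-, VALIDATE:-, TRANSFORM:-, EMIT:-] out:P5(v=0); in:-
P1: arrives tick 1, valid=False (id=1, id%4=1), emit tick 5, final value 0

Answer: 5 0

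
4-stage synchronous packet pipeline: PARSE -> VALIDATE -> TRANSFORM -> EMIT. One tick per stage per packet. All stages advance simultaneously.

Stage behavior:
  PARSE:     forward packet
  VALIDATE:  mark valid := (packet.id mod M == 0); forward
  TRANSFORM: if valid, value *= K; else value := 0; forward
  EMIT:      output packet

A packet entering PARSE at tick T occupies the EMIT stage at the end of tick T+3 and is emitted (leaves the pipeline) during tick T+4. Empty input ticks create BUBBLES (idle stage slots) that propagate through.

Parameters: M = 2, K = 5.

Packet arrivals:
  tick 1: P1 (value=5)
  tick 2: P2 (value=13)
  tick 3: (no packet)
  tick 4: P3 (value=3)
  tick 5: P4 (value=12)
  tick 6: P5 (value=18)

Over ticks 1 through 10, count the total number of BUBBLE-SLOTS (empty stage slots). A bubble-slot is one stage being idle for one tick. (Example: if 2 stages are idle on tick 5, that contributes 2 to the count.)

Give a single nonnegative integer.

Tick 1: [PARSE:P1(v=5,ok=F), VALIDATE:-, TRANSFORM:-, EMIT:-] out:-; bubbles=3
Tick 2: [PARSE:P2(v=13,ok=F), VALIDATE:P1(v=5,ok=F), TRANSFORM:-, EMIT:-] out:-; bubbles=2
Tick 3: [PARSE:-, VALIDATE:P2(v=13,ok=T), TRANSFORM:P1(v=0,ok=F), EMIT:-] out:-; bubbles=2
Tick 4: [PARSE:P3(v=3,ok=F), VALIDATE:-, TRANSFORM:P2(v=65,ok=T), EMIT:P1(v=0,ok=F)] out:-; bubbles=1
Tick 5: [PARSE:P4(v=12,ok=F), VALIDATE:P3(v=3,ok=F), TRANSFORM:-, EMIT:P2(v=65,ok=T)] out:P1(v=0); bubbles=1
Tick 6: [PARSE:P5(v=18,ok=F), VALIDATE:P4(v=12,ok=T), TRANSFORM:P3(v=0,ok=F), EMIT:-] out:P2(v=65); bubbles=1
Tick 7: [PARSE:-, VALIDATE:P5(v=18,ok=F), TRANSFORM:P4(v=60,ok=T), EMIT:P3(v=0,ok=F)] out:-; bubbles=1
Tick 8: [PARSE:-, VALIDATE:-, TRANSFORM:P5(v=0,ok=F), EMIT:P4(v=60,ok=T)] out:P3(v=0); bubbles=2
Tick 9: [PARSE:-, VALIDATE:-, TRANSFORM:-, EMIT:P5(v=0,ok=F)] out:P4(v=60); bubbles=3
Tick 10: [PARSE:-, VALIDATE:-, TRANSFORM:-, EMIT:-] out:P5(v=0); bubbles=4
Total bubble-slots: 20

Answer: 20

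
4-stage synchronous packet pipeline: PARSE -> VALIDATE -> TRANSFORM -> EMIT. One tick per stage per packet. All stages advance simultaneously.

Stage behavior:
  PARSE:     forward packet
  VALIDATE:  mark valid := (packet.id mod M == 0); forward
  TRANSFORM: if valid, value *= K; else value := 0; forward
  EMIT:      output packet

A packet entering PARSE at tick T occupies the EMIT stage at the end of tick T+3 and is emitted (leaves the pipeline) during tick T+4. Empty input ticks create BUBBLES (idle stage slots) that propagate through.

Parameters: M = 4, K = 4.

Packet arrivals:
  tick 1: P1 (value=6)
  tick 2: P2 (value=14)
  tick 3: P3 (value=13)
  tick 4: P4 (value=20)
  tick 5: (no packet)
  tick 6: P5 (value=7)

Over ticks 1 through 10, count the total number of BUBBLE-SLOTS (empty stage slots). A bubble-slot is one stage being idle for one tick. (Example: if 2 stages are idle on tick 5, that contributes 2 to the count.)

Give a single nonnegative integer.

Answer: 20

Derivation:
Tick 1: [PARSE:P1(v=6,ok=F), VALIDATE:-, TRANSFORM:-, EMIT:-] out:-; bubbles=3
Tick 2: [PARSE:P2(v=14,ok=F), VALIDATE:P1(v=6,ok=F), TRANSFORM:-, EMIT:-] out:-; bubbles=2
Tick 3: [PARSE:P3(v=13,ok=F), VALIDATE:P2(v=14,ok=F), TRANSFORM:P1(v=0,ok=F), EMIT:-] out:-; bubbles=1
Tick 4: [PARSE:P4(v=20,ok=F), VALIDATE:P3(v=13,ok=F), TRANSFORM:P2(v=0,ok=F), EMIT:P1(v=0,ok=F)] out:-; bubbles=0
Tick 5: [PARSE:-, VALIDATE:P4(v=20,ok=T), TRANSFORM:P3(v=0,ok=F), EMIT:P2(v=0,ok=F)] out:P1(v=0); bubbles=1
Tick 6: [PARSE:P5(v=7,ok=F), VALIDATE:-, TRANSFORM:P4(v=80,ok=T), EMIT:P3(v=0,ok=F)] out:P2(v=0); bubbles=1
Tick 7: [PARSE:-, VALIDATE:P5(v=7,ok=F), TRANSFORM:-, EMIT:P4(v=80,ok=T)] out:P3(v=0); bubbles=2
Tick 8: [PARSE:-, VALIDATE:-, TRANSFORM:P5(v=0,ok=F), EMIT:-] out:P4(v=80); bubbles=3
Tick 9: [PARSE:-, VALIDATE:-, TRANSFORM:-, EMIT:P5(v=0,ok=F)] out:-; bubbles=3
Tick 10: [PARSE:-, VALIDATE:-, TRANSFORM:-, EMIT:-] out:P5(v=0); bubbles=4
Total bubble-slots: 20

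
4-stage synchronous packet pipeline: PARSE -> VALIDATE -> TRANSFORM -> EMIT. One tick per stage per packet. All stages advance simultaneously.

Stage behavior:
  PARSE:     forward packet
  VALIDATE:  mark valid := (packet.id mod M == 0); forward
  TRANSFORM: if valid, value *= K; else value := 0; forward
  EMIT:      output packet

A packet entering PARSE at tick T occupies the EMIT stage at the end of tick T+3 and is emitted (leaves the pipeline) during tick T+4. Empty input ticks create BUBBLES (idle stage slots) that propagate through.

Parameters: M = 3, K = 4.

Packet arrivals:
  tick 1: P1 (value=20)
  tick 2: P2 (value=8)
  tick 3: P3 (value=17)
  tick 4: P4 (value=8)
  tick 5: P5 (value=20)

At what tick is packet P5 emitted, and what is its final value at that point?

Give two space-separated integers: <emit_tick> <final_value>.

Answer: 9 0

Derivation:
Tick 1: [PARSE:P1(v=20,ok=F), VALIDATE:-, TRANSFORM:-, EMIT:-] out:-; in:P1
Tick 2: [PARSE:P2(v=8,ok=F), VALIDATE:P1(v=20,ok=F), TRANSFORM:-, EMIT:-] out:-; in:P2
Tick 3: [PARSE:P3(v=17,ok=F), VALIDATE:P2(v=8,ok=F), TRANSFORM:P1(v=0,ok=F), EMIT:-] out:-; in:P3
Tick 4: [PARSE:P4(v=8,ok=F), VALIDATE:P3(v=17,ok=T), TRANSFORM:P2(v=0,ok=F), EMIT:P1(v=0,ok=F)] out:-; in:P4
Tick 5: [PARSE:P5(v=20,ok=F), VALIDATE:P4(v=8,ok=F), TRANSFORM:P3(v=68,ok=T), EMIT:P2(v=0,ok=F)] out:P1(v=0); in:P5
Tick 6: [PARSE:-, VALIDATE:P5(v=20,ok=F), TRANSFORM:P4(v=0,ok=F), EMIT:P3(v=68,ok=T)] out:P2(v=0); in:-
Tick 7: [PARSE:-, VALIDATE:-, TRANSFORM:P5(v=0,ok=F), EMIT:P4(v=0,ok=F)] out:P3(v=68); in:-
Tick 8: [PARSE:-, VALIDATE:-, TRANSFORM:-, EMIT:P5(v=0,ok=F)] out:P4(v=0); in:-
Tick 9: [PARSE:-, VALIDATE:-, TRANSFORM:-, EMIT:-] out:P5(v=0); in:-
P5: arrives tick 5, valid=False (id=5, id%3=2), emit tick 9, final value 0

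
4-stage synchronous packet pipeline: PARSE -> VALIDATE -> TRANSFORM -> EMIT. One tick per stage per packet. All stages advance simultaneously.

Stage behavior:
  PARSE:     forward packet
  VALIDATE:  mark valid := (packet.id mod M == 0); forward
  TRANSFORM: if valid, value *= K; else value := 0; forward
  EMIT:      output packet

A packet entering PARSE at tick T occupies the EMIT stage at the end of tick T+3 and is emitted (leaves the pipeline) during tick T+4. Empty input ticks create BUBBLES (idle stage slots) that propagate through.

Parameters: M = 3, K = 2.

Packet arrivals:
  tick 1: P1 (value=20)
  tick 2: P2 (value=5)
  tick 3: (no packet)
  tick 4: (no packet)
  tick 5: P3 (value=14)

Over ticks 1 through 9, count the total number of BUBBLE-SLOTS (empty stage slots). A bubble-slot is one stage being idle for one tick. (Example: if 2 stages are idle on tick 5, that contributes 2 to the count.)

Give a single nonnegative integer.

Tick 1: [PARSE:P1(v=20,ok=F), VALIDATE:-, TRANSFORM:-, EMIT:-] out:-; bubbles=3
Tick 2: [PARSE:P2(v=5,ok=F), VALIDATE:P1(v=20,ok=F), TRANSFORM:-, EMIT:-] out:-; bubbles=2
Tick 3: [PARSE:-, VALIDATE:P2(v=5,ok=F), TRANSFORM:P1(v=0,ok=F), EMIT:-] out:-; bubbles=2
Tick 4: [PARSE:-, VALIDATE:-, TRANSFORM:P2(v=0,ok=F), EMIT:P1(v=0,ok=F)] out:-; bubbles=2
Tick 5: [PARSE:P3(v=14,ok=F), VALIDATE:-, TRANSFORM:-, EMIT:P2(v=0,ok=F)] out:P1(v=0); bubbles=2
Tick 6: [PARSE:-, VALIDATE:P3(v=14,ok=T), TRANSFORM:-, EMIT:-] out:P2(v=0); bubbles=3
Tick 7: [PARSE:-, VALIDATE:-, TRANSFORM:P3(v=28,ok=T), EMIT:-] out:-; bubbles=3
Tick 8: [PARSE:-, VALIDATE:-, TRANSFORM:-, EMIT:P3(v=28,ok=T)] out:-; bubbles=3
Tick 9: [PARSE:-, VALIDATE:-, TRANSFORM:-, EMIT:-] out:P3(v=28); bubbles=4
Total bubble-slots: 24

Answer: 24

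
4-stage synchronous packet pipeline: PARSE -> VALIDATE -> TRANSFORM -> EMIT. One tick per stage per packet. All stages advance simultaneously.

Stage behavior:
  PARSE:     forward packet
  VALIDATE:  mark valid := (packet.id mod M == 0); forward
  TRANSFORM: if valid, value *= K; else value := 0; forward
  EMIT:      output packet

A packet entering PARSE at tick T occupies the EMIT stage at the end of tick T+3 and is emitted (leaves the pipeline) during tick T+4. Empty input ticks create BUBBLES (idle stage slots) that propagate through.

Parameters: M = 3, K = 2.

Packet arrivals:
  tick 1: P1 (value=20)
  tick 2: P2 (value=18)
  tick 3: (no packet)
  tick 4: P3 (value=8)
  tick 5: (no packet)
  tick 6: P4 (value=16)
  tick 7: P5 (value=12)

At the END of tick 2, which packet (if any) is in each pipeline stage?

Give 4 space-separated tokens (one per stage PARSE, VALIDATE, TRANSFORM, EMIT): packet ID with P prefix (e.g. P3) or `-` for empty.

Answer: P2 P1 - -

Derivation:
Tick 1: [PARSE:P1(v=20,ok=F), VALIDATE:-, TRANSFORM:-, EMIT:-] out:-; in:P1
Tick 2: [PARSE:P2(v=18,ok=F), VALIDATE:P1(v=20,ok=F), TRANSFORM:-, EMIT:-] out:-; in:P2
At end of tick 2: ['P2', 'P1', '-', '-']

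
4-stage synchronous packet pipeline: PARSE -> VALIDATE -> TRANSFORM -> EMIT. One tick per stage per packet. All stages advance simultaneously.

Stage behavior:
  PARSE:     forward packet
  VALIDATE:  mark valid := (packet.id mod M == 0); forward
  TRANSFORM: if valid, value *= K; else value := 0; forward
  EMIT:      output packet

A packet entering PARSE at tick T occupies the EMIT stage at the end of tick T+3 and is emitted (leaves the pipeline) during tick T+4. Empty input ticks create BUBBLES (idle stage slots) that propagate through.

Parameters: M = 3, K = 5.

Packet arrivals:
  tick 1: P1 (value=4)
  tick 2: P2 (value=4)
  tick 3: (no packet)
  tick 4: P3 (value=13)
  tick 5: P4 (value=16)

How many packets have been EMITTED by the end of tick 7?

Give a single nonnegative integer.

Tick 1: [PARSE:P1(v=4,ok=F), VALIDATE:-, TRANSFORM:-, EMIT:-] out:-; in:P1
Tick 2: [PARSE:P2(v=4,ok=F), VALIDATE:P1(v=4,ok=F), TRANSFORM:-, EMIT:-] out:-; in:P2
Tick 3: [PARSE:-, VALIDATE:P2(v=4,ok=F), TRANSFORM:P1(v=0,ok=F), EMIT:-] out:-; in:-
Tick 4: [PARSE:P3(v=13,ok=F), VALIDATE:-, TRANSFORM:P2(v=0,ok=F), EMIT:P1(v=0,ok=F)] out:-; in:P3
Tick 5: [PARSE:P4(v=16,ok=F), VALIDATE:P3(v=13,ok=T), TRANSFORM:-, EMIT:P2(v=0,ok=F)] out:P1(v=0); in:P4
Tick 6: [PARSE:-, VALIDATE:P4(v=16,ok=F), TRANSFORM:P3(v=65,ok=T), EMIT:-] out:P2(v=0); in:-
Tick 7: [PARSE:-, VALIDATE:-, TRANSFORM:P4(v=0,ok=F), EMIT:P3(v=65,ok=T)] out:-; in:-
Emitted by tick 7: ['P1', 'P2']

Answer: 2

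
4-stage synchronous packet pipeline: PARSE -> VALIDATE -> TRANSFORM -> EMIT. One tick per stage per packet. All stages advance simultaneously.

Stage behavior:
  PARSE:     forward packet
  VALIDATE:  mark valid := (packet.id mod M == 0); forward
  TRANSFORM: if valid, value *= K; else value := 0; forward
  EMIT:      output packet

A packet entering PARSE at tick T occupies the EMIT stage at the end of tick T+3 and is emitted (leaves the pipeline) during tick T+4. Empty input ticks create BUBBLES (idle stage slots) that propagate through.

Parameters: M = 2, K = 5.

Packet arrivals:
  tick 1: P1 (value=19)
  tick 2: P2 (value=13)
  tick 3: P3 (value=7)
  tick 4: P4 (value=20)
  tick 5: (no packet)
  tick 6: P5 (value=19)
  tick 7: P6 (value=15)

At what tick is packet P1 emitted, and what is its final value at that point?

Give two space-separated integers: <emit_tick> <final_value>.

Answer: 5 0

Derivation:
Tick 1: [PARSE:P1(v=19,ok=F), VALIDATE:-, TRANSFORM:-, EMIT:-] out:-; in:P1
Tick 2: [PARSE:P2(v=13,ok=F), VALIDATE:P1(v=19,ok=F), TRANSFORM:-, EMIT:-] out:-; in:P2
Tick 3: [PARSE:P3(v=7,ok=F), VALIDATE:P2(v=13,ok=T), TRANSFORM:P1(v=0,ok=F), EMIT:-] out:-; in:P3
Tick 4: [PARSE:P4(v=20,ok=F), VALIDATE:P3(v=7,ok=F), TRANSFORM:P2(v=65,ok=T), EMIT:P1(v=0,ok=F)] out:-; in:P4
Tick 5: [PARSE:-, VALIDATE:P4(v=20,ok=T), TRANSFORM:P3(v=0,ok=F), EMIT:P2(v=65,ok=T)] out:P1(v=0); in:-
Tick 6: [PARSE:P5(v=19,ok=F), VALIDATE:-, TRANSFORM:P4(v=100,ok=T), EMIT:P3(v=0,ok=F)] out:P2(v=65); in:P5
Tick 7: [PARSE:P6(v=15,ok=F), VALIDATE:P5(v=19,ok=F), TRANSFORM:-, EMIT:P4(v=100,ok=T)] out:P3(v=0); in:P6
Tick 8: [PARSE:-, VALIDATE:P6(v=15,ok=T), TRANSFORM:P5(v=0,ok=F), EMIT:-] out:P4(v=100); in:-
Tick 9: [PARSE:-, VALIDATE:-, TRANSFORM:P6(v=75,ok=T), EMIT:P5(v=0,ok=F)] out:-; in:-
Tick 10: [PARSE:-, VALIDATE:-, TRANSFORM:-, EMIT:P6(v=75,ok=T)] out:P5(v=0); in:-
Tick 11: [PARSE:-, VALIDATE:-, TRANSFORM:-, EMIT:-] out:P6(v=75); in:-
P1: arrives tick 1, valid=False (id=1, id%2=1), emit tick 5, final value 0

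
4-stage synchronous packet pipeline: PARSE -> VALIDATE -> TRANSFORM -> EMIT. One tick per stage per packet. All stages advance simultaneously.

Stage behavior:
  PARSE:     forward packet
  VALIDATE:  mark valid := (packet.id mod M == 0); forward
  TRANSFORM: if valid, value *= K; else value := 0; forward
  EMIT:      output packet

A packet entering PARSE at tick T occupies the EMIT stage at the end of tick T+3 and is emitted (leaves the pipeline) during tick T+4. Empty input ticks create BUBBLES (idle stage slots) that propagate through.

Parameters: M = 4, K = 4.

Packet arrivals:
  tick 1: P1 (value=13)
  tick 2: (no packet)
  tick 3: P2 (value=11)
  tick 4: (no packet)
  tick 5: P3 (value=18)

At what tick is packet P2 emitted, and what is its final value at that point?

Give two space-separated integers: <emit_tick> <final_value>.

Tick 1: [PARSE:P1(v=13,ok=F), VALIDATE:-, TRANSFORM:-, EMIT:-] out:-; in:P1
Tick 2: [PARSE:-, VALIDATE:P1(v=13,ok=F), TRANSFORM:-, EMIT:-] out:-; in:-
Tick 3: [PARSE:P2(v=11,ok=F), VALIDATE:-, TRANSFORM:P1(v=0,ok=F), EMIT:-] out:-; in:P2
Tick 4: [PARSE:-, VALIDATE:P2(v=11,ok=F), TRANSFORM:-, EMIT:P1(v=0,ok=F)] out:-; in:-
Tick 5: [PARSE:P3(v=18,ok=F), VALIDATE:-, TRANSFORM:P2(v=0,ok=F), EMIT:-] out:P1(v=0); in:P3
Tick 6: [PARSE:-, VALIDATE:P3(v=18,ok=F), TRANSFORM:-, EMIT:P2(v=0,ok=F)] out:-; in:-
Tick 7: [PARSE:-, VALIDATE:-, TRANSFORM:P3(v=0,ok=F), EMIT:-] out:P2(v=0); in:-
Tick 8: [PARSE:-, VALIDATE:-, TRANSFORM:-, EMIT:P3(v=0,ok=F)] out:-; in:-
Tick 9: [PARSE:-, VALIDATE:-, TRANSFORM:-, EMIT:-] out:P3(v=0); in:-
P2: arrives tick 3, valid=False (id=2, id%4=2), emit tick 7, final value 0

Answer: 7 0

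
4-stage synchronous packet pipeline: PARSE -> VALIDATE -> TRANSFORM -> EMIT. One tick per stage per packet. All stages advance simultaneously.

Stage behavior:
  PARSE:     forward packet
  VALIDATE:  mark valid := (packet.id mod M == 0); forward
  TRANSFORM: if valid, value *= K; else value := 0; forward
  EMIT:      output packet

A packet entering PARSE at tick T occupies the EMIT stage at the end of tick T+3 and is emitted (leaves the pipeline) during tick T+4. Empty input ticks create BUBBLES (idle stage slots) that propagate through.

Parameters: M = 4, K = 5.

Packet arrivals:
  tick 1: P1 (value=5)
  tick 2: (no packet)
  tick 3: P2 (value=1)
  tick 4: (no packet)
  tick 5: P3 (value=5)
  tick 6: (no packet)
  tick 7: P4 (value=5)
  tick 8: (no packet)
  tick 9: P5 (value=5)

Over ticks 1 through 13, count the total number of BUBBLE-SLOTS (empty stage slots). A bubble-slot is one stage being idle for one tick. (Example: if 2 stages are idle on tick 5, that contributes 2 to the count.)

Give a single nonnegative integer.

Tick 1: [PARSE:P1(v=5,ok=F), VALIDATE:-, TRANSFORM:-, EMIT:-] out:-; bubbles=3
Tick 2: [PARSE:-, VALIDATE:P1(v=5,ok=F), TRANSFORM:-, EMIT:-] out:-; bubbles=3
Tick 3: [PARSE:P2(v=1,ok=F), VALIDATE:-, TRANSFORM:P1(v=0,ok=F), EMIT:-] out:-; bubbles=2
Tick 4: [PARSE:-, VALIDATE:P2(v=1,ok=F), TRANSFORM:-, EMIT:P1(v=0,ok=F)] out:-; bubbles=2
Tick 5: [PARSE:P3(v=5,ok=F), VALIDATE:-, TRANSFORM:P2(v=0,ok=F), EMIT:-] out:P1(v=0); bubbles=2
Tick 6: [PARSE:-, VALIDATE:P3(v=5,ok=F), TRANSFORM:-, EMIT:P2(v=0,ok=F)] out:-; bubbles=2
Tick 7: [PARSE:P4(v=5,ok=F), VALIDATE:-, TRANSFORM:P3(v=0,ok=F), EMIT:-] out:P2(v=0); bubbles=2
Tick 8: [PARSE:-, VALIDATE:P4(v=5,ok=T), TRANSFORM:-, EMIT:P3(v=0,ok=F)] out:-; bubbles=2
Tick 9: [PARSE:P5(v=5,ok=F), VALIDATE:-, TRANSFORM:P4(v=25,ok=T), EMIT:-] out:P3(v=0); bubbles=2
Tick 10: [PARSE:-, VALIDATE:P5(v=5,ok=F), TRANSFORM:-, EMIT:P4(v=25,ok=T)] out:-; bubbles=2
Tick 11: [PARSE:-, VALIDATE:-, TRANSFORM:P5(v=0,ok=F), EMIT:-] out:P4(v=25); bubbles=3
Tick 12: [PARSE:-, VALIDATE:-, TRANSFORM:-, EMIT:P5(v=0,ok=F)] out:-; bubbles=3
Tick 13: [PARSE:-, VALIDATE:-, TRANSFORM:-, EMIT:-] out:P5(v=0); bubbles=4
Total bubble-slots: 32

Answer: 32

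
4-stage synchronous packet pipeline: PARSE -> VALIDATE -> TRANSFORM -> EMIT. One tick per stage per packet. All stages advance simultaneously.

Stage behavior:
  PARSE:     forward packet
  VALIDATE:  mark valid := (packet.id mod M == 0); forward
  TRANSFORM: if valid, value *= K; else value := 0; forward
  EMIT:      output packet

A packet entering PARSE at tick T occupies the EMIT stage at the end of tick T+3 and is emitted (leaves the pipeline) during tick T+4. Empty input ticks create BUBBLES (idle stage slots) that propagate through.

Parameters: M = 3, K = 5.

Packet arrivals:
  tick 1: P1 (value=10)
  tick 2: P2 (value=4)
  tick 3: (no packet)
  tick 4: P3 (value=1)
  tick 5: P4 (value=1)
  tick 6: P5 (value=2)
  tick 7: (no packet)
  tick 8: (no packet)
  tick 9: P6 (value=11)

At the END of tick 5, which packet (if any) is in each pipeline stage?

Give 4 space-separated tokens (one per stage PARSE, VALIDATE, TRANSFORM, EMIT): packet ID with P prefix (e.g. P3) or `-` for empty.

Answer: P4 P3 - P2

Derivation:
Tick 1: [PARSE:P1(v=10,ok=F), VALIDATE:-, TRANSFORM:-, EMIT:-] out:-; in:P1
Tick 2: [PARSE:P2(v=4,ok=F), VALIDATE:P1(v=10,ok=F), TRANSFORM:-, EMIT:-] out:-; in:P2
Tick 3: [PARSE:-, VALIDATE:P2(v=4,ok=F), TRANSFORM:P1(v=0,ok=F), EMIT:-] out:-; in:-
Tick 4: [PARSE:P3(v=1,ok=F), VALIDATE:-, TRANSFORM:P2(v=0,ok=F), EMIT:P1(v=0,ok=F)] out:-; in:P3
Tick 5: [PARSE:P4(v=1,ok=F), VALIDATE:P3(v=1,ok=T), TRANSFORM:-, EMIT:P2(v=0,ok=F)] out:P1(v=0); in:P4
At end of tick 5: ['P4', 'P3', '-', 'P2']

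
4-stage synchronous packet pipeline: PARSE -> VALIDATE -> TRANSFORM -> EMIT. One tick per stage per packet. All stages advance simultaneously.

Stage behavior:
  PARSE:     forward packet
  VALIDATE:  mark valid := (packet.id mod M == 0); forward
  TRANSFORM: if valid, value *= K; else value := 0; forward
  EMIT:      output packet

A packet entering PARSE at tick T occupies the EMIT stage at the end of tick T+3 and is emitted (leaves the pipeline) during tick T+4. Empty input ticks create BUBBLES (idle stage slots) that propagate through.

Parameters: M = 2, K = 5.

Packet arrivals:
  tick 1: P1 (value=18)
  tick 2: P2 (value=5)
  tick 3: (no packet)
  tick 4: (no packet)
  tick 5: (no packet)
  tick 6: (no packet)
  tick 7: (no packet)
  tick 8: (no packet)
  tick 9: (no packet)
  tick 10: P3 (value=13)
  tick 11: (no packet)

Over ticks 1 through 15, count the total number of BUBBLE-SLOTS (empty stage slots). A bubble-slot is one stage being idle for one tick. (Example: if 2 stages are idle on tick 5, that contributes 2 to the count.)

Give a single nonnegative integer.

Answer: 48

Derivation:
Tick 1: [PARSE:P1(v=18,ok=F), VALIDATE:-, TRANSFORM:-, EMIT:-] out:-; bubbles=3
Tick 2: [PARSE:P2(v=5,ok=F), VALIDATE:P1(v=18,ok=F), TRANSFORM:-, EMIT:-] out:-; bubbles=2
Tick 3: [PARSE:-, VALIDATE:P2(v=5,ok=T), TRANSFORM:P1(v=0,ok=F), EMIT:-] out:-; bubbles=2
Tick 4: [PARSE:-, VALIDATE:-, TRANSFORM:P2(v=25,ok=T), EMIT:P1(v=0,ok=F)] out:-; bubbles=2
Tick 5: [PARSE:-, VALIDATE:-, TRANSFORM:-, EMIT:P2(v=25,ok=T)] out:P1(v=0); bubbles=3
Tick 6: [PARSE:-, VALIDATE:-, TRANSFORM:-, EMIT:-] out:P2(v=25); bubbles=4
Tick 7: [PARSE:-, VALIDATE:-, TRANSFORM:-, EMIT:-] out:-; bubbles=4
Tick 8: [PARSE:-, VALIDATE:-, TRANSFORM:-, EMIT:-] out:-; bubbles=4
Tick 9: [PARSE:-, VALIDATE:-, TRANSFORM:-, EMIT:-] out:-; bubbles=4
Tick 10: [PARSE:P3(v=13,ok=F), VALIDATE:-, TRANSFORM:-, EMIT:-] out:-; bubbles=3
Tick 11: [PARSE:-, VALIDATE:P3(v=13,ok=F), TRANSFORM:-, EMIT:-] out:-; bubbles=3
Tick 12: [PARSE:-, VALIDATE:-, TRANSFORM:P3(v=0,ok=F), EMIT:-] out:-; bubbles=3
Tick 13: [PARSE:-, VALIDATE:-, TRANSFORM:-, EMIT:P3(v=0,ok=F)] out:-; bubbles=3
Tick 14: [PARSE:-, VALIDATE:-, TRANSFORM:-, EMIT:-] out:P3(v=0); bubbles=4
Tick 15: [PARSE:-, VALIDATE:-, TRANSFORM:-, EMIT:-] out:-; bubbles=4
Total bubble-slots: 48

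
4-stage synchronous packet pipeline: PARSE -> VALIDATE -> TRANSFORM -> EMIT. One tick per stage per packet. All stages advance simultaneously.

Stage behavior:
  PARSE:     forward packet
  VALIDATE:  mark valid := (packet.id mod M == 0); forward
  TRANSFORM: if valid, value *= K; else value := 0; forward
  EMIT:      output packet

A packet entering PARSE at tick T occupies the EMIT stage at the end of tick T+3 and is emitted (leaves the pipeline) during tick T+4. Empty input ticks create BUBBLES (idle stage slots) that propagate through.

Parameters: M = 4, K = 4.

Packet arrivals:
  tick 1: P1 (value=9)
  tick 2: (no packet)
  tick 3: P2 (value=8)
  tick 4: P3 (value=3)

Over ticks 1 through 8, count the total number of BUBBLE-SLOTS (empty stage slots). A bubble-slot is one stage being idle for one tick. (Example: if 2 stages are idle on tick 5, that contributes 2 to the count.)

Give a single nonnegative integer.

Tick 1: [PARSE:P1(v=9,ok=F), VALIDATE:-, TRANSFORM:-, EMIT:-] out:-; bubbles=3
Tick 2: [PARSE:-, VALIDATE:P1(v=9,ok=F), TRANSFORM:-, EMIT:-] out:-; bubbles=3
Tick 3: [PARSE:P2(v=8,ok=F), VALIDATE:-, TRANSFORM:P1(v=0,ok=F), EMIT:-] out:-; bubbles=2
Tick 4: [PARSE:P3(v=3,ok=F), VALIDATE:P2(v=8,ok=F), TRANSFORM:-, EMIT:P1(v=0,ok=F)] out:-; bubbles=1
Tick 5: [PARSE:-, VALIDATE:P3(v=3,ok=F), TRANSFORM:P2(v=0,ok=F), EMIT:-] out:P1(v=0); bubbles=2
Tick 6: [PARSE:-, VALIDATE:-, TRANSFORM:P3(v=0,ok=F), EMIT:P2(v=0,ok=F)] out:-; bubbles=2
Tick 7: [PARSE:-, VALIDATE:-, TRANSFORM:-, EMIT:P3(v=0,ok=F)] out:P2(v=0); bubbles=3
Tick 8: [PARSE:-, VALIDATE:-, TRANSFORM:-, EMIT:-] out:P3(v=0); bubbles=4
Total bubble-slots: 20

Answer: 20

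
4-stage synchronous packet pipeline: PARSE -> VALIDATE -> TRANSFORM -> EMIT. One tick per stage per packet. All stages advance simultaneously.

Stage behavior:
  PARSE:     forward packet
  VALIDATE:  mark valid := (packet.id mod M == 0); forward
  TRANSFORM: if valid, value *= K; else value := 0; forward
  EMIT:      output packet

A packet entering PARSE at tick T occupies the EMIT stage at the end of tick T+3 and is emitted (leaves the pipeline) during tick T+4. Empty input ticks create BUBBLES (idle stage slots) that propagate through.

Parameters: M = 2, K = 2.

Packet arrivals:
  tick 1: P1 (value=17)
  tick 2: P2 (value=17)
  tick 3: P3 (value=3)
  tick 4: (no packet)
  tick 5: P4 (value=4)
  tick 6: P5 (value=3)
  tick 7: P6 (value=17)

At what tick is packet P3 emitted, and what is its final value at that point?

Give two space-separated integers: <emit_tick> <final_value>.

Tick 1: [PARSE:P1(v=17,ok=F), VALIDATE:-, TRANSFORM:-, EMIT:-] out:-; in:P1
Tick 2: [PARSE:P2(v=17,ok=F), VALIDATE:P1(v=17,ok=F), TRANSFORM:-, EMIT:-] out:-; in:P2
Tick 3: [PARSE:P3(v=3,ok=F), VALIDATE:P2(v=17,ok=T), TRANSFORM:P1(v=0,ok=F), EMIT:-] out:-; in:P3
Tick 4: [PARSE:-, VALIDATE:P3(v=3,ok=F), TRANSFORM:P2(v=34,ok=T), EMIT:P1(v=0,ok=F)] out:-; in:-
Tick 5: [PARSE:P4(v=4,ok=F), VALIDATE:-, TRANSFORM:P3(v=0,ok=F), EMIT:P2(v=34,ok=T)] out:P1(v=0); in:P4
Tick 6: [PARSE:P5(v=3,ok=F), VALIDATE:P4(v=4,ok=T), TRANSFORM:-, EMIT:P3(v=0,ok=F)] out:P2(v=34); in:P5
Tick 7: [PARSE:P6(v=17,ok=F), VALIDATE:P5(v=3,ok=F), TRANSFORM:P4(v=8,ok=T), EMIT:-] out:P3(v=0); in:P6
Tick 8: [PARSE:-, VALIDATE:P6(v=17,ok=T), TRANSFORM:P5(v=0,ok=F), EMIT:P4(v=8,ok=T)] out:-; in:-
Tick 9: [PARSE:-, VALIDATE:-, TRANSFORM:P6(v=34,ok=T), EMIT:P5(v=0,ok=F)] out:P4(v=8); in:-
Tick 10: [PARSE:-, VALIDATE:-, TRANSFORM:-, EMIT:P6(v=34,ok=T)] out:P5(v=0); in:-
Tick 11: [PARSE:-, VALIDATE:-, TRANSFORM:-, EMIT:-] out:P6(v=34); in:-
P3: arrives tick 3, valid=False (id=3, id%2=1), emit tick 7, final value 0

Answer: 7 0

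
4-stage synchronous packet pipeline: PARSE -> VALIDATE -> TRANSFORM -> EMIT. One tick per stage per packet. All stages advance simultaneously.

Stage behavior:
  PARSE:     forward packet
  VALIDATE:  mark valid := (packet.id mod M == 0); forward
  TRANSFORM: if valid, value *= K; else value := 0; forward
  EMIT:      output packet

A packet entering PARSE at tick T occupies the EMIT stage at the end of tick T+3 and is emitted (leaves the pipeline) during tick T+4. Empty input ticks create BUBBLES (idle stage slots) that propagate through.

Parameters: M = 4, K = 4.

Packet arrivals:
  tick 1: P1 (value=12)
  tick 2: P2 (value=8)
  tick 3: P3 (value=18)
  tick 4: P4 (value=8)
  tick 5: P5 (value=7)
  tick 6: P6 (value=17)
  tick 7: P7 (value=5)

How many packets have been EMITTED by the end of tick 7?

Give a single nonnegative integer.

Tick 1: [PARSE:P1(v=12,ok=F), VALIDATE:-, TRANSFORM:-, EMIT:-] out:-; in:P1
Tick 2: [PARSE:P2(v=8,ok=F), VALIDATE:P1(v=12,ok=F), TRANSFORM:-, EMIT:-] out:-; in:P2
Tick 3: [PARSE:P3(v=18,ok=F), VALIDATE:P2(v=8,ok=F), TRANSFORM:P1(v=0,ok=F), EMIT:-] out:-; in:P3
Tick 4: [PARSE:P4(v=8,ok=F), VALIDATE:P3(v=18,ok=F), TRANSFORM:P2(v=0,ok=F), EMIT:P1(v=0,ok=F)] out:-; in:P4
Tick 5: [PARSE:P5(v=7,ok=F), VALIDATE:P4(v=8,ok=T), TRANSFORM:P3(v=0,ok=F), EMIT:P2(v=0,ok=F)] out:P1(v=0); in:P5
Tick 6: [PARSE:P6(v=17,ok=F), VALIDATE:P5(v=7,ok=F), TRANSFORM:P4(v=32,ok=T), EMIT:P3(v=0,ok=F)] out:P2(v=0); in:P6
Tick 7: [PARSE:P7(v=5,ok=F), VALIDATE:P6(v=17,ok=F), TRANSFORM:P5(v=0,ok=F), EMIT:P4(v=32,ok=T)] out:P3(v=0); in:P7
Emitted by tick 7: ['P1', 'P2', 'P3']

Answer: 3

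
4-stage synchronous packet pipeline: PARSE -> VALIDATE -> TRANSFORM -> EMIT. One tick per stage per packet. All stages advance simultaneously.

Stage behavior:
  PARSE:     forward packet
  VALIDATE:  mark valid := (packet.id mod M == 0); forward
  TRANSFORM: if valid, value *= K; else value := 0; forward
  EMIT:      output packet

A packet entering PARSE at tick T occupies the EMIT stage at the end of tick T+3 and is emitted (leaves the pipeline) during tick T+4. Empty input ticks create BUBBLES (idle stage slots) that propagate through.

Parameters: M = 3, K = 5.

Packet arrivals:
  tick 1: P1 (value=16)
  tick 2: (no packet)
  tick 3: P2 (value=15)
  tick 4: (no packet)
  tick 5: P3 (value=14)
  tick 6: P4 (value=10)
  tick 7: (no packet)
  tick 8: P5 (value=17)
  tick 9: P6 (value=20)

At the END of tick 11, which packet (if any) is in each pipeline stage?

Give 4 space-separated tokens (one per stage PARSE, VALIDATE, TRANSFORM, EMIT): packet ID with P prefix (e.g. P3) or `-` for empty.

Answer: - - P6 P5

Derivation:
Tick 1: [PARSE:P1(v=16,ok=F), VALIDATE:-, TRANSFORM:-, EMIT:-] out:-; in:P1
Tick 2: [PARSE:-, VALIDATE:P1(v=16,ok=F), TRANSFORM:-, EMIT:-] out:-; in:-
Tick 3: [PARSE:P2(v=15,ok=F), VALIDATE:-, TRANSFORM:P1(v=0,ok=F), EMIT:-] out:-; in:P2
Tick 4: [PARSE:-, VALIDATE:P2(v=15,ok=F), TRANSFORM:-, EMIT:P1(v=0,ok=F)] out:-; in:-
Tick 5: [PARSE:P3(v=14,ok=F), VALIDATE:-, TRANSFORM:P2(v=0,ok=F), EMIT:-] out:P1(v=0); in:P3
Tick 6: [PARSE:P4(v=10,ok=F), VALIDATE:P3(v=14,ok=T), TRANSFORM:-, EMIT:P2(v=0,ok=F)] out:-; in:P4
Tick 7: [PARSE:-, VALIDATE:P4(v=10,ok=F), TRANSFORM:P3(v=70,ok=T), EMIT:-] out:P2(v=0); in:-
Tick 8: [PARSE:P5(v=17,ok=F), VALIDATE:-, TRANSFORM:P4(v=0,ok=F), EMIT:P3(v=70,ok=T)] out:-; in:P5
Tick 9: [PARSE:P6(v=20,ok=F), VALIDATE:P5(v=17,ok=F), TRANSFORM:-, EMIT:P4(v=0,ok=F)] out:P3(v=70); in:P6
Tick 10: [PARSE:-, VALIDATE:P6(v=20,ok=T), TRANSFORM:P5(v=0,ok=F), EMIT:-] out:P4(v=0); in:-
Tick 11: [PARSE:-, VALIDATE:-, TRANSFORM:P6(v=100,ok=T), EMIT:P5(v=0,ok=F)] out:-; in:-
At end of tick 11: ['-', '-', 'P6', 'P5']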